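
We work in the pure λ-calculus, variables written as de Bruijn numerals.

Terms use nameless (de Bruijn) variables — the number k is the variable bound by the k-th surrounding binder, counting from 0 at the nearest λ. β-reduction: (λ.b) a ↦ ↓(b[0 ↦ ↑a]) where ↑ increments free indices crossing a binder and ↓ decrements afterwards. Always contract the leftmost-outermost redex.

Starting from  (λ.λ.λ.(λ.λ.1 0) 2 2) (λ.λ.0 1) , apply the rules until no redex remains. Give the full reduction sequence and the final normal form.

  start: (λ.λ.λ.(λ.λ.1 0) 2 2) (λ.λ.0 1)
  [1] λ.λ.(λ.λ.1 0) (λ.λ.0 1) (λ.λ.0 1)
  [2] λ.λ.(λ.(λ.λ.0 1) 0) (λ.λ.0 1)
  [3] λ.λ.(λ.λ.0 1) (λ.λ.0 1)
  [4] λ.λ.λ.0 (λ.λ.0 1)

Answer: normal form = λ.λ.λ.0 (λ.λ.0 1)  (in 4 steps)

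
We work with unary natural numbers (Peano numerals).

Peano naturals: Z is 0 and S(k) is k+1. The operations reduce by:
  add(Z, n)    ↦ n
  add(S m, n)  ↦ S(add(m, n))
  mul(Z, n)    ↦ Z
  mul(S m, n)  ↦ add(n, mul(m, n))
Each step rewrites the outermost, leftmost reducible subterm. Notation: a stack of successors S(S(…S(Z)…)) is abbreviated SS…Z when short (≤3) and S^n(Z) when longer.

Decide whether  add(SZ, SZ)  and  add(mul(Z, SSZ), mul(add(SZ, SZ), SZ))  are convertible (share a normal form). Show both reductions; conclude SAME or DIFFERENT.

Answer: SAME — A ⇓ SSZ, B ⇓ SSZ

Reduction:
Term A:
  start: add(SZ, SZ)
  →1  S(add(Z, SZ))
  →2  SSZ

Term B:
  start: add(mul(Z, SSZ), mul(add(SZ, SZ), SZ))
  →1  add(Z, mul(add(SZ, SZ), SZ))
  →2  mul(add(SZ, SZ), SZ)
  →3  mul(S(add(Z, SZ)), SZ)
  →4  add(SZ, mul(add(Z, SZ), SZ))
  →5  S(add(Z, mul(add(Z, SZ), SZ)))
  →6  S(mul(add(Z, SZ), SZ))
  →7  S(mul(SZ, SZ))
  →8  S(add(SZ, mul(Z, SZ)))
  →9  S(S(add(Z, mul(Z, SZ))))
  →10  S(S(mul(Z, SZ)))
  →11  SSZ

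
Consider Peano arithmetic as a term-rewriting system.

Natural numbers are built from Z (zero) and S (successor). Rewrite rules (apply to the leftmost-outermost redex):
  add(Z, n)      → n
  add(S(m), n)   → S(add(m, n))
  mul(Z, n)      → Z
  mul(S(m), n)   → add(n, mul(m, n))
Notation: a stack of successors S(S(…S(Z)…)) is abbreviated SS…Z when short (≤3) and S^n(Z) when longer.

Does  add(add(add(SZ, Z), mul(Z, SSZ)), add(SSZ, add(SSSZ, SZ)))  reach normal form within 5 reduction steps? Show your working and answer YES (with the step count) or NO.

Answer: NO — after 5 steps the term is S(add(mul(Z, SSZ), add(SSZ, add(SSSZ, SZ)))), not yet normal

Derivation:
  start: add(add(add(SZ, Z), mul(Z, SSZ)), add(SSZ, add(SSSZ, SZ)))
  →1  add(add(S(add(Z, Z)), mul(Z, SSZ)), add(SSZ, add(SSSZ, SZ)))
  →2  add(S(add(add(Z, Z), mul(Z, SSZ))), add(SSZ, add(SSSZ, SZ)))
  →3  S(add(add(add(Z, Z), mul(Z, SSZ)), add(SSZ, add(SSSZ, SZ))))
  →4  S(add(add(Z, mul(Z, SSZ)), add(SSZ, add(SSSZ, SZ))))
  →5  S(add(mul(Z, SSZ), add(SSZ, add(SSSZ, SZ))))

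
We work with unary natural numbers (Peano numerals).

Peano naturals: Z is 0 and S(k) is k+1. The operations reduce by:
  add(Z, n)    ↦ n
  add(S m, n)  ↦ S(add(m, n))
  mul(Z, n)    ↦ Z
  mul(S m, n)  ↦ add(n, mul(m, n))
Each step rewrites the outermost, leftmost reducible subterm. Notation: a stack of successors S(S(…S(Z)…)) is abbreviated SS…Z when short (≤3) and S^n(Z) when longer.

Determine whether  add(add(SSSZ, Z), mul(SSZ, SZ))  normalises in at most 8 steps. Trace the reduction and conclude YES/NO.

  start: add(add(SSSZ, Z), mul(SSZ, SZ))
  [1] add(S(add(SSZ, Z)), mul(SSZ, SZ))
  [2] S(add(add(SSZ, Z), mul(SSZ, SZ)))
  [3] S(add(S(add(SZ, Z)), mul(SSZ, SZ)))
  [4] S(S(add(add(SZ, Z), mul(SSZ, SZ))))
  [5] S(S(add(S(add(Z, Z)), mul(SSZ, SZ))))
  [6] S(S(S(add(add(Z, Z), mul(SSZ, SZ)))))
  [7] S(S(S(add(Z, mul(SSZ, SZ)))))
  [8] S(S(S(mul(SSZ, SZ))))

Answer: NO — after 8 steps the term is S(S(S(mul(SSZ, SZ)))), not yet normal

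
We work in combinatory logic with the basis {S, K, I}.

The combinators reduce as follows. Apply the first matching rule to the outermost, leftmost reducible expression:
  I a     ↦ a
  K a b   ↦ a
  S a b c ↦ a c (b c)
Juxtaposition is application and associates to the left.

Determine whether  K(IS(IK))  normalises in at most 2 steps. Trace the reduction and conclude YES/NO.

Answer: YES — reaches normal form K(SK) in 2 ≤ 2 steps

Derivation:
  start: K(IS(IK))
  →1  K(S(IK))
  →2  K(SK)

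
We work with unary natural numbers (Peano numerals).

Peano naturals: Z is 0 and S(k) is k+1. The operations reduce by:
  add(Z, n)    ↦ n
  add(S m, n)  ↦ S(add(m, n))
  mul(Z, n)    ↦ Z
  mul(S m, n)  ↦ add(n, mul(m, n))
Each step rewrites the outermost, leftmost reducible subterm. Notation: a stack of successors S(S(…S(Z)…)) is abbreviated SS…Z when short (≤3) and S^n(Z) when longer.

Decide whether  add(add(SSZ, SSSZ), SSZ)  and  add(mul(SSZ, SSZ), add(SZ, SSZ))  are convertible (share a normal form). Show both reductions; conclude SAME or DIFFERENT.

Answer: SAME — A ⇓ S^7(Z), B ⇓ S^7(Z)

Reduction:
Term A:
  start: add(add(SSZ, SSSZ), SSZ)
  step 1: add(S(add(SZ, SSSZ)), SSZ)
  step 2: S(add(add(SZ, SSSZ), SSZ))
  step 3: S(add(S(add(Z, SSSZ)), SSZ))
  step 4: S(S(add(add(Z, SSSZ), SSZ)))
  step 5: S(S(add(SSSZ, SSZ)))
  step 6: S(S(S(add(SSZ, SSZ))))
  step 7: S(S(S(S(add(SZ, SSZ)))))
  step 8: S(S(S(S(S(add(Z, SSZ))))))
  step 9: S^7(Z)

Term B:
  start: add(mul(SSZ, SSZ), add(SZ, SSZ))
  step 1: add(add(SSZ, mul(SZ, SSZ)), add(SZ, SSZ))
  step 2: add(S(add(SZ, mul(SZ, SSZ))), add(SZ, SSZ))
  step 3: S(add(add(SZ, mul(SZ, SSZ)), add(SZ, SSZ)))
  step 4: S(add(S(add(Z, mul(SZ, SSZ))), add(SZ, SSZ)))
  step 5: S(S(add(add(Z, mul(SZ, SSZ)), add(SZ, SSZ))))
  step 6: S(S(add(mul(SZ, SSZ), add(SZ, SSZ))))
  step 7: S(S(add(add(SSZ, mul(Z, SSZ)), add(SZ, SSZ))))
  step 8: S(S(add(S(add(SZ, mul(Z, SSZ))), add(SZ, SSZ))))
  step 9: S(S(S(add(add(SZ, mul(Z, SSZ)), add(SZ, SSZ)))))
  step 10: S(S(S(add(S(add(Z, mul(Z, SSZ))), add(SZ, SSZ)))))
  step 11: S(S(S(S(add(add(Z, mul(Z, SSZ)), add(SZ, SSZ))))))
  step 12: S(S(S(S(add(mul(Z, SSZ), add(SZ, SSZ))))))
  step 13: S(S(S(S(add(Z, add(SZ, SSZ))))))
  step 14: S(S(S(S(add(SZ, SSZ)))))
  step 15: S(S(S(S(S(add(Z, SSZ))))))
  step 16: S^7(Z)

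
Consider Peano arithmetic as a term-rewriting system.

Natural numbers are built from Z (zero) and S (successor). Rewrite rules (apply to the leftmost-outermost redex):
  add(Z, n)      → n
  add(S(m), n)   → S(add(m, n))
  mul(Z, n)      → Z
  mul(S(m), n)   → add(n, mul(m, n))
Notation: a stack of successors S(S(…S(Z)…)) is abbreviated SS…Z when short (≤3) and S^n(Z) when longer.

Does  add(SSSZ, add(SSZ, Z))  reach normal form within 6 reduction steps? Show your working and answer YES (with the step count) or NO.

  start: add(SSSZ, add(SSZ, Z))
  [1] S(add(SSZ, add(SSZ, Z)))
  [2] S(S(add(SZ, add(SSZ, Z))))
  [3] S(S(S(add(Z, add(SSZ, Z)))))
  [4] S(S(S(add(SSZ, Z))))
  [5] S(S(S(S(add(SZ, Z)))))
  [6] S(S(S(S(S(add(Z, Z))))))

Answer: NO — after 6 steps the term is S(S(S(S(S(add(Z, Z)))))), not yet normal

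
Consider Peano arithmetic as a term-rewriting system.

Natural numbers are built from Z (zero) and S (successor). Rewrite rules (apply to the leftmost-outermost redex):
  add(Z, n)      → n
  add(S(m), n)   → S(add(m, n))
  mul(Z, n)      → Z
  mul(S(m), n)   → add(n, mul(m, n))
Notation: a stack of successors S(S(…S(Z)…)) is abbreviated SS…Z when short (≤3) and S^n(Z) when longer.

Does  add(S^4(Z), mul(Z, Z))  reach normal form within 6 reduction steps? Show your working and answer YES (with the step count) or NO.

  start: add(S^4(Z), mul(Z, Z))
  [1] S(add(SSSZ, mul(Z, Z)))
  [2] S(S(add(SSZ, mul(Z, Z))))
  [3] S(S(S(add(SZ, mul(Z, Z)))))
  [4] S(S(S(S(add(Z, mul(Z, Z))))))
  [5] S(S(S(S(mul(Z, Z)))))
  [6] S^4(Z)

Answer: YES — reaches normal form S^4(Z) in 6 ≤ 6 steps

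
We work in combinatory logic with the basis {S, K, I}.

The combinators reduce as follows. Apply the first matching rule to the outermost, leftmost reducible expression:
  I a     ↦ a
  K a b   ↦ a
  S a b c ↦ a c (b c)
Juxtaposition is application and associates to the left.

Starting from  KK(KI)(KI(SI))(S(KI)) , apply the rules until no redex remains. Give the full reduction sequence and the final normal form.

  start: KK(KI)(KI(SI))(S(KI))
  step 1: K(KI(SI))(S(KI))
  step 2: KI(SI)
  step 3: I

Answer: normal form = I  (in 3 steps)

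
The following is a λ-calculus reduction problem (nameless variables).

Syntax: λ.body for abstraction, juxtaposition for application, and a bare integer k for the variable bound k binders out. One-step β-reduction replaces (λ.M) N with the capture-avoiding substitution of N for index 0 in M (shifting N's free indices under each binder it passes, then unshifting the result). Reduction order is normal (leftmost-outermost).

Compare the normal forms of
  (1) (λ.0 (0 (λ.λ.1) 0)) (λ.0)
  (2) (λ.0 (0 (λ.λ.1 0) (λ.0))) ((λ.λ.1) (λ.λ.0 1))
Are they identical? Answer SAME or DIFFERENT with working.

Term A:
  start: (λ.0 (0 (λ.λ.1) 0)) (λ.0)
  [1] (λ.0) ((λ.0) (λ.λ.1) (λ.0))
  [2] (λ.0) (λ.λ.1) (λ.0)
  [3] (λ.λ.1) (λ.0)
  [4] λ.λ.0

Term B:
  start: (λ.0 (0 (λ.λ.1 0) (λ.0))) ((λ.λ.1) (λ.λ.0 1))
  [1] (λ.λ.1) (λ.λ.0 1) ((λ.λ.1) (λ.λ.0 1) (λ.λ.1 0) (λ.0))
  [2] (λ.λ.λ.0 1) ((λ.λ.1) (λ.λ.0 1) (λ.λ.1 0) (λ.0))
  [3] λ.λ.0 1

Answer: DIFFERENT — A ⇓ λ.λ.0, B ⇓ λ.λ.0 1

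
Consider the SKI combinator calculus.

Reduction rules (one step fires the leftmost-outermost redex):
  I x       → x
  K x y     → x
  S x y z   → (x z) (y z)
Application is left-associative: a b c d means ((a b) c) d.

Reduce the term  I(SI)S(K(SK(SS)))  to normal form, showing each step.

Answer: normal form = SK(SS)  (in 4 steps)

Reduction:
  start: I(SI)S(K(SK(SS)))
  step 1: SIS(K(SK(SS)))
  step 2: I(K(SK(SS)))(S(K(SK(SS))))
  step 3: K(SK(SS))(S(K(SK(SS))))
  step 4: SK(SS)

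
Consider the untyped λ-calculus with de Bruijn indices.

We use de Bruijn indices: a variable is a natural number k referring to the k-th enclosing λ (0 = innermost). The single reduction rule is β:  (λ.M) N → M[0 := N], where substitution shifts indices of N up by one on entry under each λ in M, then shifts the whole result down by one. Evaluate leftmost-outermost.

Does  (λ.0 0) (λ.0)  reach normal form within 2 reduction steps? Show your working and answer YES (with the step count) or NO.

Answer: YES — reaches normal form λ.0 in 2 ≤ 2 steps

Derivation:
  start: (λ.0 0) (λ.0)
  step 1: (λ.0) (λ.0)
  step 2: λ.0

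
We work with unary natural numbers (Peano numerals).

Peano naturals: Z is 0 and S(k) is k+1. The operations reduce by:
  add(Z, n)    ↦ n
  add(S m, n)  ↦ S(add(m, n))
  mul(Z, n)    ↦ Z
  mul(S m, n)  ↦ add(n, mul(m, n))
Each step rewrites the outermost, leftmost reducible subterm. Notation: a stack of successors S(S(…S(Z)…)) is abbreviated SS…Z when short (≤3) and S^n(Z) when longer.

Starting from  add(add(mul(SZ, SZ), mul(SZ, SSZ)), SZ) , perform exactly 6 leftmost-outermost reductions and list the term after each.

Answer: after 6 steps: S(add(add(Z, mul(SZ, SSZ)), SZ))

Reduction:
  start: add(add(mul(SZ, SZ), mul(SZ, SSZ)), SZ)
  step 1: add(add(add(SZ, mul(Z, SZ)), mul(SZ, SSZ)), SZ)
  step 2: add(add(S(add(Z, mul(Z, SZ))), mul(SZ, SSZ)), SZ)
  step 3: add(S(add(add(Z, mul(Z, SZ)), mul(SZ, SSZ))), SZ)
  step 4: S(add(add(add(Z, mul(Z, SZ)), mul(SZ, SSZ)), SZ))
  step 5: S(add(add(mul(Z, SZ), mul(SZ, SSZ)), SZ))
  step 6: S(add(add(Z, mul(SZ, SSZ)), SZ))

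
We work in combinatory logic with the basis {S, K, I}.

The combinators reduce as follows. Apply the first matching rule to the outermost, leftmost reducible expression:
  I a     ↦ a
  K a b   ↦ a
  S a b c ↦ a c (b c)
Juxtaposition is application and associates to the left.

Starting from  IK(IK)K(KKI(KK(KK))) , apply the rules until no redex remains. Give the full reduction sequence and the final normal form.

  start: IK(IK)K(KKI(KK(KK)))
  →1  K(IK)K(KKI(KK(KK)))
  →2  IK(KKI(KK(KK)))
  →3  K(KKI(KK(KK)))
  →4  K(K(KK(KK)))
  →5  K(KK)

Answer: normal form = K(KK)  (in 5 steps)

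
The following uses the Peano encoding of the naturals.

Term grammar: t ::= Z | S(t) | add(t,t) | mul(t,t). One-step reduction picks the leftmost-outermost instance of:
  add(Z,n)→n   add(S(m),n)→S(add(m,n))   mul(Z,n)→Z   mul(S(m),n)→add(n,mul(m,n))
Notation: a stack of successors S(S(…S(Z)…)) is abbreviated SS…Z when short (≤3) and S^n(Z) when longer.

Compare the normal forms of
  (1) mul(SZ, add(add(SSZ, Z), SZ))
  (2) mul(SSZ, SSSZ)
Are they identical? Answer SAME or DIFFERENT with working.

Answer: DIFFERENT — A ⇓ SSSZ, B ⇓ S^6(Z)

Working:
Term A:
  start: mul(SZ, add(add(SSZ, Z), SZ))
  step 1: add(add(add(SSZ, Z), SZ), mul(Z, add(add(SSZ, Z), SZ)))
  step 2: add(add(S(add(SZ, Z)), SZ), mul(Z, add(add(SSZ, Z), SZ)))
  step 3: add(S(add(add(SZ, Z), SZ)), mul(Z, add(add(SSZ, Z), SZ)))
  step 4: S(add(add(add(SZ, Z), SZ), mul(Z, add(add(SSZ, Z), SZ))))
  step 5: S(add(add(S(add(Z, Z)), SZ), mul(Z, add(add(SSZ, Z), SZ))))
  step 6: S(add(S(add(add(Z, Z), SZ)), mul(Z, add(add(SSZ, Z), SZ))))
  step 7: S(S(add(add(add(Z, Z), SZ), mul(Z, add(add(SSZ, Z), SZ)))))
  step 8: S(S(add(add(Z, SZ), mul(Z, add(add(SSZ, Z), SZ)))))
  step 9: S(S(add(SZ, mul(Z, add(add(SSZ, Z), SZ)))))
  step 10: S(S(S(add(Z, mul(Z, add(add(SSZ, Z), SZ))))))
  step 11: S(S(S(mul(Z, add(add(SSZ, Z), SZ)))))
  step 12: SSSZ

Term B:
  start: mul(SSZ, SSSZ)
  step 1: add(SSSZ, mul(SZ, SSSZ))
  step 2: S(add(SSZ, mul(SZ, SSSZ)))
  step 3: S(S(add(SZ, mul(SZ, SSSZ))))
  step 4: S(S(S(add(Z, mul(SZ, SSSZ)))))
  step 5: S(S(S(mul(SZ, SSSZ))))
  step 6: S(S(S(add(SSSZ, mul(Z, SSSZ)))))
  step 7: S(S(S(S(add(SSZ, mul(Z, SSSZ))))))
  step 8: S(S(S(S(S(add(SZ, mul(Z, SSSZ)))))))
  step 9: S(S(S(S(S(S(add(Z, mul(Z, SSSZ))))))))
  step 10: S(S(S(S(S(S(mul(Z, SSSZ)))))))
  step 11: S^6(Z)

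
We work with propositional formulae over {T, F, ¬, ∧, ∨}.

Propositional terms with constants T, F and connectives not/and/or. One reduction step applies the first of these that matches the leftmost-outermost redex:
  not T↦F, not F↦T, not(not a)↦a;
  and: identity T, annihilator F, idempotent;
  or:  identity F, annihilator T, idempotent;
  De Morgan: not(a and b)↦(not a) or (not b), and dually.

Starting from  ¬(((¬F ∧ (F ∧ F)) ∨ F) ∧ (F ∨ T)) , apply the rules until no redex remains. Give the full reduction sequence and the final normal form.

Answer: normal form = T  (in 10 steps)

Working:
  start: ¬(((¬F ∧ (F ∧ F)) ∨ F) ∧ (F ∨ T))
  [1] ¬((¬F ∧ (F ∧ F)) ∨ F) ∨ ¬(F ∨ T)
  [2] (¬(¬F ∧ (F ∧ F)) ∧ ¬F) ∨ ¬(F ∨ T)
  [3] ((¬¬F ∨ ¬(F ∧ F)) ∧ ¬F) ∨ ¬(F ∨ T)
  [4] ((F ∨ ¬(F ∧ F)) ∧ ¬F) ∨ ¬(F ∨ T)
  [5] (¬(F ∧ F) ∧ ¬F) ∨ ¬(F ∨ T)
  [6] ((¬F ∨ ¬F) ∧ ¬F) ∨ ¬(F ∨ T)
  [7] (¬F ∧ ¬F) ∨ ¬(F ∨ T)
  [8] ¬F ∨ ¬(F ∨ T)
  [9] T ∨ ¬(F ∨ T)
  [10] T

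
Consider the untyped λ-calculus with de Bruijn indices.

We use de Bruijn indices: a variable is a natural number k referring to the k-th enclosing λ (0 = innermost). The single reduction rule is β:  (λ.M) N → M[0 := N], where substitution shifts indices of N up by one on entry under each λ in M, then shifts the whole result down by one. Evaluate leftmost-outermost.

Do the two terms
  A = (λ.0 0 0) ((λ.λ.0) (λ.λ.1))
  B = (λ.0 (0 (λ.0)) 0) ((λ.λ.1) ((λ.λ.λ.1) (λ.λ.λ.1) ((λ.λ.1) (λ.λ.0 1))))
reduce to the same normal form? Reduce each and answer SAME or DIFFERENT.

Term A:
  start: (λ.0 0 0) ((λ.λ.0) (λ.λ.1))
  →1  (λ.λ.0) (λ.λ.1) ((λ.λ.0) (λ.λ.1)) ((λ.λ.0) (λ.λ.1))
  →2  (λ.0) ((λ.λ.0) (λ.λ.1)) ((λ.λ.0) (λ.λ.1))
  →3  (λ.λ.0) (λ.λ.1) ((λ.λ.0) (λ.λ.1))
  →4  (λ.0) ((λ.λ.0) (λ.λ.1))
  →5  (λ.λ.0) (λ.λ.1)
  →6  λ.0

Term B:
  start: (λ.0 (0 (λ.0)) 0) ((λ.λ.1) ((λ.λ.λ.1) (λ.λ.λ.1) ((λ.λ.1) (λ.λ.0 1))))
  →1  (λ.λ.1) ((λ.λ.λ.1) (λ.λ.λ.1) ((λ.λ.1) (λ.λ.0 1))) ((λ.λ.1) ((λ.λ.λ.1) (λ.λ.λ.1) ((λ.λ.1) (λ.λ.0 1))) (λ.0)) ((λ.λ.1) ((λ.λ.λ.1) (λ.λ.λ.1) ((λ.λ.1) (λ.λ.0 1))))
  →2  (λ.(λ.λ.λ.1) (λ.λ.λ.1) ((λ.λ.1) (λ.λ.0 1))) ((λ.λ.1) ((λ.λ.λ.1) (λ.λ.λ.1) ((λ.λ.1) (λ.λ.0 1))) (λ.0)) ((λ.λ.1) ((λ.λ.λ.1) (λ.λ.λ.1) ((λ.λ.1) (λ.λ.0 1))))
  →3  (λ.λ.λ.1) (λ.λ.λ.1) ((λ.λ.1) (λ.λ.0 1)) ((λ.λ.1) ((λ.λ.λ.1) (λ.λ.λ.1) ((λ.λ.1) (λ.λ.0 1))))
  →4  (λ.λ.1) ((λ.λ.1) (λ.λ.0 1)) ((λ.λ.1) ((λ.λ.λ.1) (λ.λ.λ.1) ((λ.λ.1) (λ.λ.0 1))))
  →5  (λ.(λ.λ.1) (λ.λ.0 1)) ((λ.λ.1) ((λ.λ.λ.1) (λ.λ.λ.1) ((λ.λ.1) (λ.λ.0 1))))
  →6  (λ.λ.1) (λ.λ.0 1)
  →7  λ.λ.λ.0 1

Answer: DIFFERENT — A ⇓ λ.0, B ⇓ λ.λ.λ.0 1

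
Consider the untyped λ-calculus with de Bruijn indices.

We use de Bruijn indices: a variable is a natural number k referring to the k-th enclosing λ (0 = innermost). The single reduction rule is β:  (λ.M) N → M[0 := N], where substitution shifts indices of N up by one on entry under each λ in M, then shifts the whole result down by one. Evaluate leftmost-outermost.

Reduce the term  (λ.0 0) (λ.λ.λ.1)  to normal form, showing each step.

  start: (λ.0 0) (λ.λ.λ.1)
  step 1: (λ.λ.λ.1) (λ.λ.λ.1)
  step 2: λ.λ.1

Answer: normal form = λ.λ.1  (in 2 steps)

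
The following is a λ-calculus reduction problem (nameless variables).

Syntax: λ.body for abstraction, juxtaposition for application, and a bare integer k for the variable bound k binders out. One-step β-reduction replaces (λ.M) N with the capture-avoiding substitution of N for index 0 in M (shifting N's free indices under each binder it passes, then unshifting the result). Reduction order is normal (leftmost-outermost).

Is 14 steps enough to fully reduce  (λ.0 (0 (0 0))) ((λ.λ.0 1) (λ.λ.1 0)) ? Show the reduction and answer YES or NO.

Answer: NO — after 14 steps the term is λ.(λ.λ.1 0) 0, not yet normal

Reduction:
  start: (λ.0 (0 (0 0))) ((λ.λ.0 1) (λ.λ.1 0))
  [1] (λ.λ.0 1) (λ.λ.1 0) ((λ.λ.0 1) (λ.λ.1 0) ((λ.λ.0 1) (λ.λ.1 0) ((λ.λ.0 1) (λ.λ.1 0))))
  [2] (λ.0 (λ.λ.1 0)) ((λ.λ.0 1) (λ.λ.1 0) ((λ.λ.0 1) (λ.λ.1 0) ((λ.λ.0 1) (λ.λ.1 0))))
  [3] (λ.λ.0 1) (λ.λ.1 0) ((λ.λ.0 1) (λ.λ.1 0) ((λ.λ.0 1) (λ.λ.1 0))) (λ.λ.1 0)
  [4] (λ.0 (λ.λ.1 0)) ((λ.λ.0 1) (λ.λ.1 0) ((λ.λ.0 1) (λ.λ.1 0))) (λ.λ.1 0)
  [5] (λ.λ.0 1) (λ.λ.1 0) ((λ.λ.0 1) (λ.λ.1 0)) (λ.λ.1 0) (λ.λ.1 0)
  [6] (λ.0 (λ.λ.1 0)) ((λ.λ.0 1) (λ.λ.1 0)) (λ.λ.1 0) (λ.λ.1 0)
  [7] (λ.λ.0 1) (λ.λ.1 0) (λ.λ.1 0) (λ.λ.1 0) (λ.λ.1 0)
  [8] (λ.0 (λ.λ.1 0)) (λ.λ.1 0) (λ.λ.1 0) (λ.λ.1 0)
  [9] (λ.λ.1 0) (λ.λ.1 0) (λ.λ.1 0) (λ.λ.1 0)
  [10] (λ.(λ.λ.1 0) 0) (λ.λ.1 0) (λ.λ.1 0)
  [11] (λ.λ.1 0) (λ.λ.1 0) (λ.λ.1 0)
  [12] (λ.(λ.λ.1 0) 0) (λ.λ.1 0)
  [13] (λ.λ.1 0) (λ.λ.1 0)
  [14] λ.(λ.λ.1 0) 0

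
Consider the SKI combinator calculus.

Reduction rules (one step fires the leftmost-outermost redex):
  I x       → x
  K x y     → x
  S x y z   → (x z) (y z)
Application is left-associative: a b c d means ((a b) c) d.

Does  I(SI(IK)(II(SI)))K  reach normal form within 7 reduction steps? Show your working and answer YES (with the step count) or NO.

  start: I(SI(IK)(II(SI)))K
  step 1: SI(IK)(II(SI))K
  step 2: I(II(SI))(IK(II(SI)))K
  step 3: II(SI)(IK(II(SI)))K
  step 4: I(SI)(IK(II(SI)))K
  step 5: SI(IK(II(SI)))K
  step 6: IK(IK(II(SI))K)
  step 7: K(IK(II(SI))K)

Answer: NO — after 7 steps the term is K(IK(II(SI))K), not yet normal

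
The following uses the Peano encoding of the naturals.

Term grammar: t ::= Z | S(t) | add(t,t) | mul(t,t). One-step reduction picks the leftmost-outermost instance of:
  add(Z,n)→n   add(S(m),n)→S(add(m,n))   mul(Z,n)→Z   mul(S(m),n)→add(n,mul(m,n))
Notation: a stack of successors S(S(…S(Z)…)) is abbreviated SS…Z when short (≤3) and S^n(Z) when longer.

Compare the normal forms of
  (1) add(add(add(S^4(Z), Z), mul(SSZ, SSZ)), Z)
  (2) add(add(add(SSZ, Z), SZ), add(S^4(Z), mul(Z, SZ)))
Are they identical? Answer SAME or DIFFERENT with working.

Answer: DIFFERENT — A ⇓ S^8(Z), B ⇓ S^7(Z)

Working:
Term A:
  start: add(add(add(S^4(Z), Z), mul(SSZ, SSZ)), Z)
  step 1: add(add(S(add(SSSZ, Z)), mul(SSZ, SSZ)), Z)
  step 2: add(S(add(add(SSSZ, Z), mul(SSZ, SSZ))), Z)
  step 3: S(add(add(add(SSSZ, Z), mul(SSZ, SSZ)), Z))
  step 4: S(add(add(S(add(SSZ, Z)), mul(SSZ, SSZ)), Z))
  step 5: S(add(S(add(add(SSZ, Z), mul(SSZ, SSZ))), Z))
  step 6: S(S(add(add(add(SSZ, Z), mul(SSZ, SSZ)), Z)))
  step 7: S(S(add(add(S(add(SZ, Z)), mul(SSZ, SSZ)), Z)))
  step 8: S(S(add(S(add(add(SZ, Z), mul(SSZ, SSZ))), Z)))
  step 9: S(S(S(add(add(add(SZ, Z), mul(SSZ, SSZ)), Z))))
  step 10: S(S(S(add(add(S(add(Z, Z)), mul(SSZ, SSZ)), Z))))
  step 11: S(S(S(add(S(add(add(Z, Z), mul(SSZ, SSZ))), Z))))
  step 12: S(S(S(S(add(add(add(Z, Z), mul(SSZ, SSZ)), Z)))))
  step 13: S(S(S(S(add(add(Z, mul(SSZ, SSZ)), Z)))))
  step 14: S(S(S(S(add(mul(SSZ, SSZ), Z)))))
  step 15: S(S(S(S(add(add(SSZ, mul(SZ, SSZ)), Z)))))
  step 16: S(S(S(S(add(S(add(SZ, mul(SZ, SSZ))), Z)))))
  step 17: S(S(S(S(S(add(add(SZ, mul(SZ, SSZ)), Z))))))
  step 18: S(S(S(S(S(add(S(add(Z, mul(SZ, SSZ))), Z))))))
  step 19: S(S(S(S(S(S(add(add(Z, mul(SZ, SSZ)), Z)))))))
  step 20: S(S(S(S(S(S(add(mul(SZ, SSZ), Z)))))))
  step 21: S(S(S(S(S(S(add(add(SSZ, mul(Z, SSZ)), Z)))))))
  step 22: S(S(S(S(S(S(add(S(add(SZ, mul(Z, SSZ))), Z)))))))
  step 23: S(S(S(S(S(S(S(add(add(SZ, mul(Z, SSZ)), Z))))))))
  step 24: S(S(S(S(S(S(S(add(S(add(Z, mul(Z, SSZ))), Z))))))))
  step 25: S(S(S(S(S(S(S(S(add(add(Z, mul(Z, SSZ)), Z)))))))))
  step 26: S(S(S(S(S(S(S(S(add(mul(Z, SSZ), Z)))))))))
  step 27: S(S(S(S(S(S(S(S(add(Z, Z)))))))))
  step 28: S^8(Z)

Term B:
  start: add(add(add(SSZ, Z), SZ), add(S^4(Z), mul(Z, SZ)))
  step 1: add(add(S(add(SZ, Z)), SZ), add(S^4(Z), mul(Z, SZ)))
  step 2: add(S(add(add(SZ, Z), SZ)), add(S^4(Z), mul(Z, SZ)))
  step 3: S(add(add(add(SZ, Z), SZ), add(S^4(Z), mul(Z, SZ))))
  step 4: S(add(add(S(add(Z, Z)), SZ), add(S^4(Z), mul(Z, SZ))))
  step 5: S(add(S(add(add(Z, Z), SZ)), add(S^4(Z), mul(Z, SZ))))
  step 6: S(S(add(add(add(Z, Z), SZ), add(S^4(Z), mul(Z, SZ)))))
  step 7: S(S(add(add(Z, SZ), add(S^4(Z), mul(Z, SZ)))))
  step 8: S(S(add(SZ, add(S^4(Z), mul(Z, SZ)))))
  step 9: S(S(S(add(Z, add(S^4(Z), mul(Z, SZ))))))
  step 10: S(S(S(add(S^4(Z), mul(Z, SZ)))))
  step 11: S(S(S(S(add(SSSZ, mul(Z, SZ))))))
  step 12: S(S(S(S(S(add(SSZ, mul(Z, SZ)))))))
  step 13: S(S(S(S(S(S(add(SZ, mul(Z, SZ))))))))
  step 14: S(S(S(S(S(S(S(add(Z, mul(Z, SZ)))))))))
  step 15: S(S(S(S(S(S(S(mul(Z, SZ))))))))
  step 16: S^7(Z)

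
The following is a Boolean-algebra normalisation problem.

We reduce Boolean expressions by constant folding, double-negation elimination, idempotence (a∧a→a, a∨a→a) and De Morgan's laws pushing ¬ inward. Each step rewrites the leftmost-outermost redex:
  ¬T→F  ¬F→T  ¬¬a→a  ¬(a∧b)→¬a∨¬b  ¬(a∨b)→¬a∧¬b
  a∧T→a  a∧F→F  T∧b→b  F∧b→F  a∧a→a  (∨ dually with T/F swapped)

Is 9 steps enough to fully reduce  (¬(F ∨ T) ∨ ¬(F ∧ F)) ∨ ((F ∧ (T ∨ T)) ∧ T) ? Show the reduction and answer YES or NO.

Answer: YES — reaches normal form T in 9 ≤ 9 steps

Reduction:
  start: (¬(F ∨ T) ∨ ¬(F ∧ F)) ∨ ((F ∧ (T ∨ T)) ∧ T)
  step 1: ((¬F ∧ ¬T) ∨ ¬(F ∧ F)) ∨ ((F ∧ (T ∨ T)) ∧ T)
  step 2: ((T ∧ ¬T) ∨ ¬(F ∧ F)) ∨ ((F ∧ (T ∨ T)) ∧ T)
  step 3: (¬T ∨ ¬(F ∧ F)) ∨ ((F ∧ (T ∨ T)) ∧ T)
  step 4: (F ∨ ¬(F ∧ F)) ∨ ((F ∧ (T ∨ T)) ∧ T)
  step 5: ¬(F ∧ F) ∨ ((F ∧ (T ∨ T)) ∧ T)
  step 6: (¬F ∨ ¬F) ∨ ((F ∧ (T ∨ T)) ∧ T)
  step 7: ¬F ∨ ((F ∧ (T ∨ T)) ∧ T)
  step 8: T ∨ ((F ∧ (T ∨ T)) ∧ T)
  step 9: T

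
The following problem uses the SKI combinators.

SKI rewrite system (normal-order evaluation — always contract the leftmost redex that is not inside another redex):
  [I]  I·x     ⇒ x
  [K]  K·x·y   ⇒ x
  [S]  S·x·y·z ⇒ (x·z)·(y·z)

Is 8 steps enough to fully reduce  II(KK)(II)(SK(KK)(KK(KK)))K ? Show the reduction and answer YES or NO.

Answer: YES — reaches normal form K in 7 ≤ 8 steps

Working:
  start: II(KK)(II)(SK(KK)(KK(KK)))K
  step 1: I(KK)(II)(SK(KK)(KK(KK)))K
  step 2: KK(II)(SK(KK)(KK(KK)))K
  step 3: K(SK(KK)(KK(KK)))K
  step 4: SK(KK)(KK(KK))
  step 5: K(KK(KK))(KK(KK(KK)))
  step 6: KK(KK)
  step 7: K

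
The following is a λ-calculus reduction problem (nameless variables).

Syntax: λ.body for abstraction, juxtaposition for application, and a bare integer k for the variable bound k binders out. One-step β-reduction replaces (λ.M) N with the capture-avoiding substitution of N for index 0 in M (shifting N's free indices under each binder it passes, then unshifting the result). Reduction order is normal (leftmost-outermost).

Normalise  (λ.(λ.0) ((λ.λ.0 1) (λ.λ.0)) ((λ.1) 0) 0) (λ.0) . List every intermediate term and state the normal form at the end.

  start: (λ.(λ.0) ((λ.λ.0 1) (λ.λ.0)) ((λ.1) 0) 0) (λ.0)
  [1] (λ.0) ((λ.λ.0 1) (λ.λ.0)) ((λ.λ.0) (λ.0)) (λ.0)
  [2] (λ.λ.0 1) (λ.λ.0) ((λ.λ.0) (λ.0)) (λ.0)
  [3] (λ.0 (λ.λ.0)) ((λ.λ.0) (λ.0)) (λ.0)
  [4] (λ.λ.0) (λ.0) (λ.λ.0) (λ.0)
  [5] (λ.0) (λ.λ.0) (λ.0)
  [6] (λ.λ.0) (λ.0)
  [7] λ.0

Answer: normal form = λ.0  (in 7 steps)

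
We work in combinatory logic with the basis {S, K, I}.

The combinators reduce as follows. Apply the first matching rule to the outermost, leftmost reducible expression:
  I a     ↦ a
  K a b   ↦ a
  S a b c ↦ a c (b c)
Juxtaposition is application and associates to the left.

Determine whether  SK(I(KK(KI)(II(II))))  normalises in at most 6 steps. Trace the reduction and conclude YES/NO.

Answer: YES — reaches normal form SK(KI) in 5 ≤ 6 steps

Reduction:
  start: SK(I(KK(KI)(II(II))))
  →1  SK(KK(KI)(II(II)))
  →2  SK(K(II(II)))
  →3  SK(K(I(II)))
  →4  SK(K(II))
  →5  SK(KI)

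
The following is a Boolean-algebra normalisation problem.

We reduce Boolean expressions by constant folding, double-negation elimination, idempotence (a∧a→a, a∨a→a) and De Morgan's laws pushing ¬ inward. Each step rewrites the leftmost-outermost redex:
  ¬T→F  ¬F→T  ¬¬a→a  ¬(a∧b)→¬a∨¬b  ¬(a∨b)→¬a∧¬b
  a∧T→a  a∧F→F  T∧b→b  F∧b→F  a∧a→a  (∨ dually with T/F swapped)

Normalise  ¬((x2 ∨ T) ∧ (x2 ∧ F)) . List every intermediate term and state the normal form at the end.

  start: ¬((x2 ∨ T) ∧ (x2 ∧ F))
  [1] ¬(x2 ∨ T) ∨ ¬(x2 ∧ F)
  [2] (¬x2 ∧ ¬T) ∨ ¬(x2 ∧ F)
  [3] (¬x2 ∧ F) ∨ ¬(x2 ∧ F)
  [4] F ∨ ¬(x2 ∧ F)
  [5] ¬(x2 ∧ F)
  [6] ¬x2 ∨ ¬F
  [7] ¬x2 ∨ T
  [8] T

Answer: normal form = T  (in 8 steps)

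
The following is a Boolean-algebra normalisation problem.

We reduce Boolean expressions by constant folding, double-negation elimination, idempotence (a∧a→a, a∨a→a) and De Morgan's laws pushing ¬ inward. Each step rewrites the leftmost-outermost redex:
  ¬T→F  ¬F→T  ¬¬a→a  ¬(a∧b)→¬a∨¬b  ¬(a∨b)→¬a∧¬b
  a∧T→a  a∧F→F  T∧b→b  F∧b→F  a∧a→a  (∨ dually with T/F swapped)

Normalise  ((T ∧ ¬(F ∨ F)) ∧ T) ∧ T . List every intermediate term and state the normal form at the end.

  start: ((T ∧ ¬(F ∨ F)) ∧ T) ∧ T
  step 1: (T ∧ ¬(F ∨ F)) ∧ T
  step 2: T ∧ ¬(F ∨ F)
  step 3: ¬(F ∨ F)
  step 4: ¬F ∧ ¬F
  step 5: ¬F
  step 6: T

Answer: normal form = T  (in 6 steps)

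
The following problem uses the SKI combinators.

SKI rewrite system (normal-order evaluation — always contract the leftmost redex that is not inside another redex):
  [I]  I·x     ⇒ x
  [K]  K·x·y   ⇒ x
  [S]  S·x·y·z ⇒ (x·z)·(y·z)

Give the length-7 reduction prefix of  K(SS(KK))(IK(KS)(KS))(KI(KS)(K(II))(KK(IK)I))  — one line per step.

  start: K(SS(KK))(IK(KS)(KS))(KI(KS)(K(II))(KK(IK)I))
  step 1: SS(KK)(KI(KS)(K(II))(KK(IK)I))
  step 2: S(KI(KS)(K(II))(KK(IK)I))(KK(KI(KS)(K(II))(KK(IK)I)))
  step 3: S(I(K(II))(KK(IK)I))(KK(KI(KS)(K(II))(KK(IK)I)))
  step 4: S(K(II)(KK(IK)I))(KK(KI(KS)(K(II))(KK(IK)I)))
  step 5: S(II)(KK(KI(KS)(K(II))(KK(IK)I)))
  step 6: SI(KK(KI(KS)(K(II))(KK(IK)I)))
  step 7: SIK

Answer: after 7 steps: SIK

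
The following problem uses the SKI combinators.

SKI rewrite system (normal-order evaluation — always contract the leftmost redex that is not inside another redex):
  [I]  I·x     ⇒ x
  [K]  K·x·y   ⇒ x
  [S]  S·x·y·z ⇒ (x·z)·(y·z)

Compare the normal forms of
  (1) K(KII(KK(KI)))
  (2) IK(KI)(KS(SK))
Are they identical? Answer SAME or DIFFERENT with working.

Answer: DIFFERENT — A ⇓ KK, B ⇓ KI

Reduction:
Term A:
  start: K(KII(KK(KI)))
  step 1: K(I(KK(KI)))
  step 2: K(KK(KI))
  step 3: KK

Term B:
  start: IK(KI)(KS(SK))
  step 1: K(KI)(KS(SK))
  step 2: KI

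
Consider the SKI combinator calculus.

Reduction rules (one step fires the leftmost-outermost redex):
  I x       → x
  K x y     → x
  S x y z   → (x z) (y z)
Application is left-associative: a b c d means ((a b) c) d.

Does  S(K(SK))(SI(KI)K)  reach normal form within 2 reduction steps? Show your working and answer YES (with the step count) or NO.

Answer: NO — after 2 steps the term is S(K(SK))(K(KIK)), not yet normal

Working:
  start: S(K(SK))(SI(KI)K)
  [1] S(K(SK))(IK(KIK))
  [2] S(K(SK))(K(KIK))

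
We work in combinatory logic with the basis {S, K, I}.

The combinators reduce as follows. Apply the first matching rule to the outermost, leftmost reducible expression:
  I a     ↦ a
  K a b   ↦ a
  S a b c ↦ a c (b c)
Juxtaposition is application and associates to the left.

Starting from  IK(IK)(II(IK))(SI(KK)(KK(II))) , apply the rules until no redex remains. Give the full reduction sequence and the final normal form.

Answer: normal form = K(KK)  (in 7 steps)

Reduction:
  start: IK(IK)(II(IK))(SI(KK)(KK(II)))
  [1] K(IK)(II(IK))(SI(KK)(KK(II)))
  [2] IK(SI(KK)(KK(II)))
  [3] K(SI(KK)(KK(II)))
  [4] K(I(KK(II))(KK(KK(II))))
  [5] K(KK(II)(KK(KK(II))))
  [6] K(K(KK(KK(II))))
  [7] K(KK)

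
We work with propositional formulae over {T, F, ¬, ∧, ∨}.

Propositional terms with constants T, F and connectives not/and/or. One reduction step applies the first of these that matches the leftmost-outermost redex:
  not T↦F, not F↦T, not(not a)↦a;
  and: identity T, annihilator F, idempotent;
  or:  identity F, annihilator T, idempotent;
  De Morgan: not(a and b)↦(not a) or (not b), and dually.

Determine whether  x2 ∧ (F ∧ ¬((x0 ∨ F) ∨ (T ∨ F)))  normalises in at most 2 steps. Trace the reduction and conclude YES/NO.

Answer: YES — reaches normal form F in 2 ≤ 2 steps

Working:
  start: x2 ∧ (F ∧ ¬((x0 ∨ F) ∨ (T ∨ F)))
  →1  x2 ∧ F
  →2  F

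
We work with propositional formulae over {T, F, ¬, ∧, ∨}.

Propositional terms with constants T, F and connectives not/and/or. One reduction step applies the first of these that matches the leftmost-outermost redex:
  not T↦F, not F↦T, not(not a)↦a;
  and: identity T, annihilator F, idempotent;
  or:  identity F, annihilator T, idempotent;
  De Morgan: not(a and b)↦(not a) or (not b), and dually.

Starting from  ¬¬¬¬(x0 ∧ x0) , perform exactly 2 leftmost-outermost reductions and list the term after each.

Answer: after 2 steps: x0 ∧ x0

Working:
  start: ¬¬¬¬(x0 ∧ x0)
  [1] ¬¬(x0 ∧ x0)
  [2] x0 ∧ x0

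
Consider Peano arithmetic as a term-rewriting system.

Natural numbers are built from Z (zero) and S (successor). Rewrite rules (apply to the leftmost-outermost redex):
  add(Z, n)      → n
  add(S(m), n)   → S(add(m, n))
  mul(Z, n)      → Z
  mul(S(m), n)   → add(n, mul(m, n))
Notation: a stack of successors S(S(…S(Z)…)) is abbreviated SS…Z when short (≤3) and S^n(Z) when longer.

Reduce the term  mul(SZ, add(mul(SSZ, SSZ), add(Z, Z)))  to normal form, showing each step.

Answer: normal form = S^4(Z)  (in 22 steps)

Derivation:
  start: mul(SZ, add(mul(SSZ, SSZ), add(Z, Z)))
  →1  add(add(mul(SSZ, SSZ), add(Z, Z)), mul(Z, add(mul(SSZ, SSZ), add(Z, Z))))
  →2  add(add(add(SSZ, mul(SZ, SSZ)), add(Z, Z)), mul(Z, add(mul(SSZ, SSZ), add(Z, Z))))
  →3  add(add(S(add(SZ, mul(SZ, SSZ))), add(Z, Z)), mul(Z, add(mul(SSZ, SSZ), add(Z, Z))))
  →4  add(S(add(add(SZ, mul(SZ, SSZ)), add(Z, Z))), mul(Z, add(mul(SSZ, SSZ), add(Z, Z))))
  →5  S(add(add(add(SZ, mul(SZ, SSZ)), add(Z, Z)), mul(Z, add(mul(SSZ, SSZ), add(Z, Z)))))
  →6  S(add(add(S(add(Z, mul(SZ, SSZ))), add(Z, Z)), mul(Z, add(mul(SSZ, SSZ), add(Z, Z)))))
  →7  S(add(S(add(add(Z, mul(SZ, SSZ)), add(Z, Z))), mul(Z, add(mul(SSZ, SSZ), add(Z, Z)))))
  →8  S(S(add(add(add(Z, mul(SZ, SSZ)), add(Z, Z)), mul(Z, add(mul(SSZ, SSZ), add(Z, Z))))))
  →9  S(S(add(add(mul(SZ, SSZ), add(Z, Z)), mul(Z, add(mul(SSZ, SSZ), add(Z, Z))))))
  →10  S(S(add(add(add(SSZ, mul(Z, SSZ)), add(Z, Z)), mul(Z, add(mul(SSZ, SSZ), add(Z, Z))))))
  →11  S(S(add(add(S(add(SZ, mul(Z, SSZ))), add(Z, Z)), mul(Z, add(mul(SSZ, SSZ), add(Z, Z))))))
  →12  S(S(add(S(add(add(SZ, mul(Z, SSZ)), add(Z, Z))), mul(Z, add(mul(SSZ, SSZ), add(Z, Z))))))
  →13  S(S(S(add(add(add(SZ, mul(Z, SSZ)), add(Z, Z)), mul(Z, add(mul(SSZ, SSZ), add(Z, Z)))))))
  →14  S(S(S(add(add(S(add(Z, mul(Z, SSZ))), add(Z, Z)), mul(Z, add(mul(SSZ, SSZ), add(Z, Z)))))))
  →15  S(S(S(add(S(add(add(Z, mul(Z, SSZ)), add(Z, Z))), mul(Z, add(mul(SSZ, SSZ), add(Z, Z)))))))
  →16  S(S(S(S(add(add(add(Z, mul(Z, SSZ)), add(Z, Z)), mul(Z, add(mul(SSZ, SSZ), add(Z, Z))))))))
  →17  S(S(S(S(add(add(mul(Z, SSZ), add(Z, Z)), mul(Z, add(mul(SSZ, SSZ), add(Z, Z))))))))
  →18  S(S(S(S(add(add(Z, add(Z, Z)), mul(Z, add(mul(SSZ, SSZ), add(Z, Z))))))))
  →19  S(S(S(S(add(add(Z, Z), mul(Z, add(mul(SSZ, SSZ), add(Z, Z))))))))
  →20  S(S(S(S(add(Z, mul(Z, add(mul(SSZ, SSZ), add(Z, Z))))))))
  →21  S(S(S(S(mul(Z, add(mul(SSZ, SSZ), add(Z, Z)))))))
  →22  S^4(Z)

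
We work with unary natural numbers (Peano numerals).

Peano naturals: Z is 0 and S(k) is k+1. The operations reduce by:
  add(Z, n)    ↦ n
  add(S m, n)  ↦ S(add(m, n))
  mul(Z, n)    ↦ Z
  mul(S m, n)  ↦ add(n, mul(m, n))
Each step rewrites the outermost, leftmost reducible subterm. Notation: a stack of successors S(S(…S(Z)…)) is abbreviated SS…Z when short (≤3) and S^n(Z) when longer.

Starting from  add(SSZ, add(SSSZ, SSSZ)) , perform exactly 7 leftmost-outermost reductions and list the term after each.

  start: add(SSZ, add(SSSZ, SSSZ))
  [1] S(add(SZ, add(SSSZ, SSSZ)))
  [2] S(S(add(Z, add(SSSZ, SSSZ))))
  [3] S(S(add(SSSZ, SSSZ)))
  [4] S(S(S(add(SSZ, SSSZ))))
  [5] S(S(S(S(add(SZ, SSSZ)))))
  [6] S(S(S(S(S(add(Z, SSSZ))))))
  [7] S^8(Z)

Answer: after 7 steps: S^8(Z)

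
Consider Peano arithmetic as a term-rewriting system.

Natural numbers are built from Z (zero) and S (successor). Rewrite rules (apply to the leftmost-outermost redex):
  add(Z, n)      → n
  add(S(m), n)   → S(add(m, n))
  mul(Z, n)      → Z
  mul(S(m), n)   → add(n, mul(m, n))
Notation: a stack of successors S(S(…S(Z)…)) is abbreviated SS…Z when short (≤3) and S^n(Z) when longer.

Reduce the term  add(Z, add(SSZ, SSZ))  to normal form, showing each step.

  start: add(Z, add(SSZ, SSZ))
  [1] add(SSZ, SSZ)
  [2] S(add(SZ, SSZ))
  [3] S(S(add(Z, SSZ)))
  [4] S^4(Z)

Answer: normal form = S^4(Z)  (in 4 steps)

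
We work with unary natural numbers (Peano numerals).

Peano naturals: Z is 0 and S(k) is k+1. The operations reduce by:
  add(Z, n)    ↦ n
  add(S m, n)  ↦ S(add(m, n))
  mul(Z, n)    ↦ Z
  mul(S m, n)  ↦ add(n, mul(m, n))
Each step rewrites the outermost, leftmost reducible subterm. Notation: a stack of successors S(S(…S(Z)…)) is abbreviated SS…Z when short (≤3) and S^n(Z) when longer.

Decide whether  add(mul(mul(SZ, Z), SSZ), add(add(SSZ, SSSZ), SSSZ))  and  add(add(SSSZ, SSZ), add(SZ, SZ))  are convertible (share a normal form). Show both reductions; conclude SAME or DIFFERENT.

Term A:
  start: add(mul(mul(SZ, Z), SSZ), add(add(SSZ, SSSZ), SSSZ))
  [1] add(mul(add(Z, mul(Z, Z)), SSZ), add(add(SSZ, SSSZ), SSSZ))
  [2] add(mul(mul(Z, Z), SSZ), add(add(SSZ, SSSZ), SSSZ))
  [3] add(mul(Z, SSZ), add(add(SSZ, SSSZ), SSSZ))
  [4] add(Z, add(add(SSZ, SSSZ), SSSZ))
  [5] add(add(SSZ, SSSZ), SSSZ)
  [6] add(S(add(SZ, SSSZ)), SSSZ)
  [7] S(add(add(SZ, SSSZ), SSSZ))
  [8] S(add(S(add(Z, SSSZ)), SSSZ))
  [9] S(S(add(add(Z, SSSZ), SSSZ)))
  [10] S(S(add(SSSZ, SSSZ)))
  [11] S(S(S(add(SSZ, SSSZ))))
  [12] S(S(S(S(add(SZ, SSSZ)))))
  [13] S(S(S(S(S(add(Z, SSSZ))))))
  [14] S^8(Z)

Term B:
  start: add(add(SSSZ, SSZ), add(SZ, SZ))
  [1] add(S(add(SSZ, SSZ)), add(SZ, SZ))
  [2] S(add(add(SSZ, SSZ), add(SZ, SZ)))
  [3] S(add(S(add(SZ, SSZ)), add(SZ, SZ)))
  [4] S(S(add(add(SZ, SSZ), add(SZ, SZ))))
  [5] S(S(add(S(add(Z, SSZ)), add(SZ, SZ))))
  [6] S(S(S(add(add(Z, SSZ), add(SZ, SZ)))))
  [7] S(S(S(add(SSZ, add(SZ, SZ)))))
  [8] S(S(S(S(add(SZ, add(SZ, SZ))))))
  [9] S(S(S(S(S(add(Z, add(SZ, SZ)))))))
  [10] S(S(S(S(S(add(SZ, SZ))))))
  [11] S(S(S(S(S(S(add(Z, SZ)))))))
  [12] S^7(Z)

Answer: DIFFERENT — A ⇓ S^8(Z), B ⇓ S^7(Z)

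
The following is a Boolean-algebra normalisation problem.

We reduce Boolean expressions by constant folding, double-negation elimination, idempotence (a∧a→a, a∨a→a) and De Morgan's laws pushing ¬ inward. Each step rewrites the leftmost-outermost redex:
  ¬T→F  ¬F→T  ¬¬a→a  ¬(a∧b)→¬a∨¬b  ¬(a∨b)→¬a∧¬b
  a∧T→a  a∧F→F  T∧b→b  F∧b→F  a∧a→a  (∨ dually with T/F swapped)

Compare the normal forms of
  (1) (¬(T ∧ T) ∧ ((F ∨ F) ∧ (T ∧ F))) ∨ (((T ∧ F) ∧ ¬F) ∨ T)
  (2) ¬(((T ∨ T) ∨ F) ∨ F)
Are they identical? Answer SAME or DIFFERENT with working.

Term A:
  start: (¬(T ∧ T) ∧ ((F ∨ F) ∧ (T ∧ F))) ∨ (((T ∧ F) ∧ ¬F) ∨ T)
  →1  ((¬T ∨ ¬T) ∧ ((F ∨ F) ∧ (T ∧ F))) ∨ (((T ∧ F) ∧ ¬F) ∨ T)
  →2  (¬T ∧ ((F ∨ F) ∧ (T ∧ F))) ∨ (((T ∧ F) ∧ ¬F) ∨ T)
  →3  (F ∧ ((F ∨ F) ∧ (T ∧ F))) ∨ (((T ∧ F) ∧ ¬F) ∨ T)
  →4  F ∨ (((T ∧ F) ∧ ¬F) ∨ T)
  →5  ((T ∧ F) ∧ ¬F) ∨ T
  →6  T

Term B:
  start: ¬(((T ∨ T) ∨ F) ∨ F)
  →1  ¬((T ∨ T) ∨ F) ∧ ¬F
  →2  (¬(T ∨ T) ∧ ¬F) ∧ ¬F
  →3  ((¬T ∧ ¬T) ∧ ¬F) ∧ ¬F
  →4  (¬T ∧ ¬F) ∧ ¬F
  →5  (F ∧ ¬F) ∧ ¬F
  →6  F ∧ ¬F
  →7  F

Answer: DIFFERENT — A ⇓ T, B ⇓ F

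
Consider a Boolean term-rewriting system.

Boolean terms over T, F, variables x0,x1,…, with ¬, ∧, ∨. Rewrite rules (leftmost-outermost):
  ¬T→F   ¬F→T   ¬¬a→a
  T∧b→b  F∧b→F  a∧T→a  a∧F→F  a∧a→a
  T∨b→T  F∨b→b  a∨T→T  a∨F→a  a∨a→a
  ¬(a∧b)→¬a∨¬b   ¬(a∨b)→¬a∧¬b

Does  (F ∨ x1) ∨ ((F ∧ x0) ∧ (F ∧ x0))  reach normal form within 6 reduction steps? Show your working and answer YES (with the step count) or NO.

Answer: YES — reaches normal form x1 in 4 ≤ 6 steps

Working:
  start: (F ∨ x1) ∨ ((F ∧ x0) ∧ (F ∧ x0))
  step 1: x1 ∨ ((F ∧ x0) ∧ (F ∧ x0))
  step 2: x1 ∨ (F ∧ x0)
  step 3: x1 ∨ F
  step 4: x1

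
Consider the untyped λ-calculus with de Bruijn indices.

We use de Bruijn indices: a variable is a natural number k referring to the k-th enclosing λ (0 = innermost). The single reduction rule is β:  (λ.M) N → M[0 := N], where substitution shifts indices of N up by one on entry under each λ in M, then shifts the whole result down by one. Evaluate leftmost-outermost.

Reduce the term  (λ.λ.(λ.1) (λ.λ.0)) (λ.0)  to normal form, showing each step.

  start: (λ.λ.(λ.1) (λ.λ.0)) (λ.0)
  step 1: λ.(λ.1) (λ.λ.0)
  step 2: λ.0

Answer: normal form = λ.0  (in 2 steps)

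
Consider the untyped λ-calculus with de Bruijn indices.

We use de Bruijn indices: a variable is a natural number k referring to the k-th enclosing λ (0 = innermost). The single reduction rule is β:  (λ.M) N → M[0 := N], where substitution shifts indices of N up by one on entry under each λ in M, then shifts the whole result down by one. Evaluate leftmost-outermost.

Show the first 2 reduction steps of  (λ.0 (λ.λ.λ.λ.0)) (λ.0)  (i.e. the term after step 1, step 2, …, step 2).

Answer: after 2 steps: λ.λ.λ.λ.0

Derivation:
  start: (λ.0 (λ.λ.λ.λ.0)) (λ.0)
  step 1: (λ.0) (λ.λ.λ.λ.0)
  step 2: λ.λ.λ.λ.0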